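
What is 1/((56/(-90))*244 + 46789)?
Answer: 45/2098673 ≈ 2.1442e-5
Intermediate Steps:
1/((56/(-90))*244 + 46789) = 1/((56*(-1/90))*244 + 46789) = 1/(-28/45*244 + 46789) = 1/(-6832/45 + 46789) = 1/(2098673/45) = 45/2098673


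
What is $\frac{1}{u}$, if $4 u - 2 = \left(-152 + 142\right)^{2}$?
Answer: $\frac{2}{51} \approx 0.039216$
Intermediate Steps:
$u = \frac{51}{2}$ ($u = \frac{1}{2} + \frac{\left(-152 + 142\right)^{2}}{4} = \frac{1}{2} + \frac{\left(-10\right)^{2}}{4} = \frac{1}{2} + \frac{1}{4} \cdot 100 = \frac{1}{2} + 25 = \frac{51}{2} \approx 25.5$)
$\frac{1}{u} = \frac{1}{\frac{51}{2}} = \frac{2}{51}$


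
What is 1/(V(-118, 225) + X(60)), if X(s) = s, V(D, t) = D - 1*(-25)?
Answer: -1/33 ≈ -0.030303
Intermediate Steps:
V(D, t) = 25 + D (V(D, t) = D + 25 = 25 + D)
1/(V(-118, 225) + X(60)) = 1/((25 - 118) + 60) = 1/(-93 + 60) = 1/(-33) = -1/33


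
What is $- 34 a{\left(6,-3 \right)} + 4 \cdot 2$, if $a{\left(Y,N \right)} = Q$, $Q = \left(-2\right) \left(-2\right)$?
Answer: $-128$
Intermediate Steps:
$Q = 4$
$a{\left(Y,N \right)} = 4$
$- 34 a{\left(6,-3 \right)} + 4 \cdot 2 = \left(-34\right) 4 + 4 \cdot 2 = -136 + 8 = -128$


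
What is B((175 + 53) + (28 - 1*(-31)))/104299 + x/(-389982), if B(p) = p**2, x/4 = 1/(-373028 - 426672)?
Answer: 6422076289652449/8131895918653650 ≈ 0.78974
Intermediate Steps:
x = -1/199925 (x = 4/(-373028 - 426672) = 4/(-799700) = 4*(-1/799700) = -1/199925 ≈ -5.0019e-6)
B((175 + 53) + (28 - 1*(-31)))/104299 + x/(-389982) = ((175 + 53) + (28 - 1*(-31)))**2/104299 - 1/199925/(-389982) = (228 + (28 + 31))**2*(1/104299) - 1/199925*(-1/389982) = (228 + 59)**2*(1/104299) + 1/77967151350 = 287**2*(1/104299) + 1/77967151350 = 82369*(1/104299) + 1/77967151350 = 82369/104299 + 1/77967151350 = 6422076289652449/8131895918653650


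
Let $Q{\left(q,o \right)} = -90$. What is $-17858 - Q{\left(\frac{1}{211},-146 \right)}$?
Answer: $-17768$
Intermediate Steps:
$-17858 - Q{\left(\frac{1}{211},-146 \right)} = -17858 - -90 = -17858 + 90 = -17768$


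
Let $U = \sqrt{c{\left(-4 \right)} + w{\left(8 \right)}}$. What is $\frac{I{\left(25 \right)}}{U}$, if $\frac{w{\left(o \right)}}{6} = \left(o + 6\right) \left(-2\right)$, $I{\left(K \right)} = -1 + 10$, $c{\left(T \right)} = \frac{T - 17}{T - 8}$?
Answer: $- \frac{18 i \sqrt{665}}{665} \approx - 0.69801 i$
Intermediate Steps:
$c{\left(T \right)} = \frac{-17 + T}{-8 + T}$ ($c{\left(T \right)} = \frac{T - 17}{-8 + T} = \frac{-17 + T}{-8 + T}$)
$I{\left(K \right)} = 9$
$w{\left(o \right)} = -72 - 12 o$ ($w{\left(o \right)} = 6 \left(o + 6\right) \left(-2\right) = 6 \left(6 + o\right) \left(-2\right) = 6 \left(-12 - 2 o\right) = -72 - 12 o$)
$U = \frac{i \sqrt{665}}{2}$ ($U = \sqrt{\frac{-17 - 4}{-8 - 4} - 168} = \sqrt{\frac{1}{-12} \left(-21\right) - 168} = \sqrt{\left(- \frac{1}{12}\right) \left(-21\right) - 168} = \sqrt{\frac{7}{4} - 168} = \sqrt{- \frac{665}{4}} = \frac{i \sqrt{665}}{2} \approx 12.894 i$)
$\frac{I{\left(25 \right)}}{U} = \frac{9}{\frac{1}{2} i \sqrt{665}} = 9 \left(- \frac{2 i \sqrt{665}}{665}\right) = - \frac{18 i \sqrt{665}}{665}$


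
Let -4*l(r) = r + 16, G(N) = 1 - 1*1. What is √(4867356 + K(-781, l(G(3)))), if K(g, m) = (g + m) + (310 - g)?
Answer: √4867662 ≈ 2206.3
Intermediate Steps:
G(N) = 0 (G(N) = 1 - 1 = 0)
l(r) = -4 - r/4 (l(r) = -(r + 16)/4 = -(16 + r)/4 = -4 - r/4)
K(g, m) = 310 + m
√(4867356 + K(-781, l(G(3)))) = √(4867356 + (310 + (-4 - ¼*0))) = √(4867356 + (310 + (-4 + 0))) = √(4867356 + (310 - 4)) = √(4867356 + 306) = √4867662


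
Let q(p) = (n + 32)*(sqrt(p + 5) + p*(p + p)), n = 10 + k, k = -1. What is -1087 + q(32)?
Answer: 82881 + 41*sqrt(37) ≈ 83130.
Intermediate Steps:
n = 9 (n = 10 - 1 = 9)
q(p) = 41*sqrt(5 + p) + 82*p**2 (q(p) = (9 + 32)*(sqrt(p + 5) + p*(p + p)) = 41*(sqrt(5 + p) + p*(2*p)) = 41*(sqrt(5 + p) + 2*p**2) = 41*sqrt(5 + p) + 82*p**2)
-1087 + q(32) = -1087 + (41*sqrt(5 + 32) + 82*32**2) = -1087 + (41*sqrt(37) + 82*1024) = -1087 + (41*sqrt(37) + 83968) = -1087 + (83968 + 41*sqrt(37)) = 82881 + 41*sqrt(37)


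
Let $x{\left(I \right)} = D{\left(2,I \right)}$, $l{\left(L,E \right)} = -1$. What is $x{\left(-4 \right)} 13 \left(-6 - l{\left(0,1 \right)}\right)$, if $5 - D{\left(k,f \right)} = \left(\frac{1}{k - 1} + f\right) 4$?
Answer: $-1105$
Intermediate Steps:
$D{\left(k,f \right)} = 5 - 4 f - \frac{4}{-1 + k}$ ($D{\left(k,f \right)} = 5 - \left(\frac{1}{k - 1} + f\right) 4 = 5 - \left(\frac{1}{-1 + k} + f\right) 4 = 5 - \left(f + \frac{1}{-1 + k}\right) 4 = 5 - \left(4 f + \frac{4}{-1 + k}\right) = 5 - 4 f - \frac{4}{-1 + k}$)
$x{\left(I \right)} = 1 - 4 I$ ($x{\left(I \right)} = \frac{-9 + 4 I + 5 \cdot 2 - 4 I 2}{-1 + 2} = \frac{-9 + 4 I + 10 - 8 I}{1} = 1 \left(1 - 4 I\right) = 1 - 4 I$)
$x{\left(-4 \right)} 13 \left(-6 - l{\left(0,1 \right)}\right) = \left(1 - -16\right) 13 \left(-6 - -1\right) = \left(1 + 16\right) 13 \left(-6 + 1\right) = 17 \cdot 13 \left(-5\right) = 221 \left(-5\right) = -1105$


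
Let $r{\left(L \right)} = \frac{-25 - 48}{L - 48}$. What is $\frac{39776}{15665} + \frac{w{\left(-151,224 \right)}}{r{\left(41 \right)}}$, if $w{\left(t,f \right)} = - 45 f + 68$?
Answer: $- \frac{1094962212}{1143545} \approx -957.52$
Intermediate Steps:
$w{\left(t,f \right)} = 68 - 45 f$
$r{\left(L \right)} = - \frac{73}{-48 + L}$
$\frac{39776}{15665} + \frac{w{\left(-151,224 \right)}}{r{\left(41 \right)}} = \frac{39776}{15665} + \frac{68 - 10080}{\left(-73\right) \frac{1}{-48 + 41}} = 39776 \cdot \frac{1}{15665} + \frac{68 - 10080}{\left(-73\right) \frac{1}{-7}} = \frac{39776}{15665} - \frac{10012}{\left(-73\right) \left(- \frac{1}{7}\right)} = \frac{39776}{15665} - \frac{10012}{\frac{73}{7}} = \frac{39776}{15665} - \frac{70084}{73} = - \frac{1094962212}{1143545}$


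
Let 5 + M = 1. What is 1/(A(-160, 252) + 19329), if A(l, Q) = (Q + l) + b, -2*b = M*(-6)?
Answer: 1/19409 ≈ 5.1523e-5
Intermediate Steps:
M = -4 (M = -5 + 1 = -4)
b = -12 (b = -(-2)*(-6) = -½*24 = -12)
A(l, Q) = -12 + Q + l (A(l, Q) = (Q + l) - 12 = -12 + Q + l)
1/(A(-160, 252) + 19329) = 1/((-12 + 252 - 160) + 19329) = 1/(80 + 19329) = 1/19409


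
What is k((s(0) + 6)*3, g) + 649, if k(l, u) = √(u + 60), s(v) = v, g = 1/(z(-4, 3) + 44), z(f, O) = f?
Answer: 649 + 49*√10/20 ≈ 656.75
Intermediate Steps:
g = 1/40 (g = 1/(-4 + 44) = 1/40 ≈ 0.025000)
k(l, u) = √(60 + u)
k((s(0) + 6)*3, g) + 649 = √(60 + 1/40) + 649 = √(2401/40) + 649 = 49*√10/20 + 649 = 649 + 49*√10/20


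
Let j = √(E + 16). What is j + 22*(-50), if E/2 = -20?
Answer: -1100 + 2*I*√6 ≈ -1100.0 + 4.899*I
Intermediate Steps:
E = -40 (E = 2*(-20) = -40)
j = 2*I*√6 (j = √(-40 + 16) = √(-24) = 2*I*√6 ≈ 4.899*I)
j + 22*(-50) = 2*I*√6 + 22*(-50) = 2*I*√6 - 1100 = -1100 + 2*I*√6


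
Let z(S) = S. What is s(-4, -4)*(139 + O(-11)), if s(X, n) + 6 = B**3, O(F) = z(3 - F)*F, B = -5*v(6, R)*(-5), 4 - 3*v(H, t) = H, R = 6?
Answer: 625810/9 ≈ 69535.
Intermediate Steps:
v(H, t) = 4/3 - H/3
B = -50/3 (B = -5*(4/3 - 1/3*6)*(-5) = -5*(4/3 - 2)*(-5) = -5*(-2/3)*(-5) = (10/3)*(-5) = -50/3 ≈ -16.667)
O(F) = F*(3 - F) (O(F) = (3 - F)*F = F*(3 - F))
s(X, n) = -125162/27 (s(X, n) = -6 + (-50/3)**3 = -6 - 125000/27 = -125162/27)
s(-4, -4)*(139 + O(-11)) = -125162*(139 - 11*(3 - 1*(-11)))/27 = -125162*(139 - 11*(3 + 11))/27 = -125162*(139 - 11*14)/27 = -125162*(139 - 154)/27 = -125162/27*(-15) = 625810/9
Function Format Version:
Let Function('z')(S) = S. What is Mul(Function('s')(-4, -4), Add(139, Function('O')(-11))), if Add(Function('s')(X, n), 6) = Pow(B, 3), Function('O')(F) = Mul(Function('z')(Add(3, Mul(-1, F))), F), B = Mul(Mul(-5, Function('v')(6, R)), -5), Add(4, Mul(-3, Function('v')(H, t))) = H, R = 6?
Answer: Rational(625810, 9) ≈ 69535.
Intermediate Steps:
Function('v')(H, t) = Add(Rational(4, 3), Mul(Rational(-1, 3), H))
B = Rational(-50, 3) (B = Mul(Mul(-5, Add(Rational(4, 3), Mul(Rational(-1, 3), 6))), -5) = Mul(Mul(-5, Add(Rational(4, 3), -2)), -5) = Mul(Mul(-5, Rational(-2, 3)), -5) = Mul(Rational(10, 3), -5) = Rational(-50, 3) ≈ -16.667)
Function('O')(F) = Mul(F, Add(3, Mul(-1, F))) (Function('O')(F) = Mul(Add(3, Mul(-1, F)), F) = Mul(F, Add(3, Mul(-1, F))))
Function('s')(X, n) = Rational(-125162, 27) (Function('s')(X, n) = Add(-6, Pow(Rational(-50, 3), 3)) = Add(-6, Rational(-125000, 27)) = Rational(-125162, 27))
Mul(Function('s')(-4, -4), Add(139, Function('O')(-11))) = Mul(Rational(-125162, 27), Add(139, Mul(-11, Add(3, Mul(-1, -11))))) = Mul(Rational(-125162, 27), Add(139, Mul(-11, Add(3, 11)))) = Mul(Rational(-125162, 27), Add(139, Mul(-11, 14))) = Mul(Rational(-125162, 27), Add(139, -154)) = Mul(Rational(-125162, 27), -15) = Rational(625810, 9)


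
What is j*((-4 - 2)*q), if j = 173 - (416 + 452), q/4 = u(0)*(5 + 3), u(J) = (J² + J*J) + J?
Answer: 0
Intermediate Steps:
u(J) = J + 2*J² (u(J) = (J² + J²) + J = 2*J² + J = J + 2*J²)
q = 0 (q = 4*((0*(1 + 2*0))*(5 + 3)) = 4*((0*(1 + 0))*8) = 4*((0*1)*8) = 4*(0*8) = 4*0 = 0)
j = -695 (j = 173 - 1*868 = 173 - 868 = -695)
j*((-4 - 2)*q) = -695*(-4 - 2)*0 = -(-4170)*0 = -695*0 = 0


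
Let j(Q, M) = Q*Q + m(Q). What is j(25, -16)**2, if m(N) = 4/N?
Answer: 244265641/625 ≈ 3.9083e+5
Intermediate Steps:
j(Q, M) = Q**2 + 4/Q (j(Q, M) = Q*Q + 4/Q = Q**2 + 4/Q)
j(25, -16)**2 = ((4 + 25**3)/25)**2 = ((4 + 15625)/25)**2 = ((1/25)*15629)**2 = (15629/25)**2 = 244265641/625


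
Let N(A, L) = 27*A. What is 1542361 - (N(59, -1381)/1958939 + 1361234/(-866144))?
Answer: 1308481225543487155/848361630608 ≈ 1.5424e+6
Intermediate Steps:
1542361 - (N(59, -1381)/1958939 + 1361234/(-866144)) = 1542361 - ((27*59)/1958939 + 1361234/(-866144)) = 1542361 - (1593*(1/1958939) + 1361234*(-1/866144)) = 1542361 - (1593/1958939 - 680617/433072) = 1542361 - 1*(-1332597301667/848361630608) = 1542361 + 1332597301667/848361630608 = 1308481225543487155/848361630608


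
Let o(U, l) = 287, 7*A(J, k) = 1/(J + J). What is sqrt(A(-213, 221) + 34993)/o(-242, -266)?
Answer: 5*sqrt(12446763630)/855834 ≈ 0.65179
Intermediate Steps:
A(J, k) = 1/(14*J) (A(J, k) = 1/(7*(J + J)) = 1/(7*((2*J))) = (1/(2*J))/7 = 1/(14*J))
sqrt(A(-213, 221) + 34993)/o(-242, -266) = sqrt((1/14)/(-213) + 34993)/287 = sqrt((1/14)*(-1/213) + 34993)*(1/287) = sqrt(-1/2982 + 34993)*(1/287) = sqrt(104349125/2982)*(1/287) = (5*sqrt(12446763630)/2982)*(1/287) = 5*sqrt(12446763630)/855834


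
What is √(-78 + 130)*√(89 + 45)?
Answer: 2*√1742 ≈ 83.475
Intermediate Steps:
√(-78 + 130)*√(89 + 45) = √52*√134 = (2*√13)*√134 = 2*√1742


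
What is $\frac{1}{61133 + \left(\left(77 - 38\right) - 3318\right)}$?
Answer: $\frac{1}{57854} \approx 1.7285 \cdot 10^{-5}$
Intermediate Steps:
$\frac{1}{61133 + \left(\left(77 - 38\right) - 3318\right)} = \frac{1}{61133 + \left(39 - 3318\right)} = \frac{1}{61133 - 3279} = \frac{1}{57854}$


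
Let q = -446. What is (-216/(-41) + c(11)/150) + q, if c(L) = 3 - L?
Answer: -1355414/3075 ≈ -440.79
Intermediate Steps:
(-216/(-41) + c(11)/150) + q = (-216/(-41) + (3 - 1*11)/150) - 446 = (-216*(-1/41) + (3 - 11)*(1/150)) - 446 = (216/41 - 8*1/150) - 446 = (216/41 - 4/75) - 446 = 16036/3075 - 446 = -1355414/3075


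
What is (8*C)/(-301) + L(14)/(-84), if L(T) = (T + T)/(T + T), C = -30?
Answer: 2837/3612 ≈ 0.78544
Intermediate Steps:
L(T) = 1 (L(T) = (2*T)/((2*T)) = (2*T)*(1/(2*T)) = 1)
(8*C)/(-301) + L(14)/(-84) = (8*(-30))/(-301) + 1/(-84) = -240*(-1/301) + 1*(-1/84) = 240/301 - 1/84 = 2837/3612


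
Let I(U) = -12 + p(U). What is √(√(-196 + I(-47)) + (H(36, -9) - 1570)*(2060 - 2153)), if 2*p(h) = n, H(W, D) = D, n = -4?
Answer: √(146847 + I*√210) ≈ 383.21 + 0.019*I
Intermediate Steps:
p(h) = -2 (p(h) = (½)*(-4) = -2)
I(U) = -14 (I(U) = -12 - 2 = -14)
√(√(-196 + I(-47)) + (H(36, -9) - 1570)*(2060 - 2153)) = √(√(-196 - 14) + (-9 - 1570)*(2060 - 2153)) = √(√(-210) - 1579*(-93)) = √(I*√210 + 146847) = √(146847 + I*√210)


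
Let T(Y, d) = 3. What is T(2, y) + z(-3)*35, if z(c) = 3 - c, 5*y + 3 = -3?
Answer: 213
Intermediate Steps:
y = -6/5 (y = -⅗ + (⅕)*(-3) = -⅗ - ⅗ = -6/5 ≈ -1.2000)
T(2, y) + z(-3)*35 = 3 + (3 - 1*(-3))*35 = 3 + (3 + 3)*35 = 3 + 6*35 = 3 + 210 = 213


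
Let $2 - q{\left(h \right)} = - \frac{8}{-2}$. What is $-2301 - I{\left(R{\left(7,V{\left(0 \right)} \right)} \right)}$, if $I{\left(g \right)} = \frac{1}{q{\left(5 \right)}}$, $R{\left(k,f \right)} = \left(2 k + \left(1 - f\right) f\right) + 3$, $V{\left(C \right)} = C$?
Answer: $- \frac{4601}{2} \approx -2300.5$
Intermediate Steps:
$q{\left(h \right)} = -2$ ($q{\left(h \right)} = 2 - - \frac{8}{-2} = 2 - \left(-8\right) \left(- \frac{1}{2}\right) = 2 - 4 = -2$)
$R{\left(k,f \right)} = 3 + 2 k + f \left(1 - f\right)$ ($R{\left(k,f \right)} = \left(2 k + f \left(1 - f\right)\right) + 3 = 3 + 2 k + f \left(1 - f\right)$)
$I{\left(g \right)} = - \frac{1}{2}$ ($I{\left(g \right)} = \frac{1}{-2} = - \frac{1}{2}$)
$-2301 - I{\left(R{\left(7,V{\left(0 \right)} \right)} \right)} = -2301 - - \frac{1}{2} = -2301 + \frac{1}{2} = - \frac{4601}{2}$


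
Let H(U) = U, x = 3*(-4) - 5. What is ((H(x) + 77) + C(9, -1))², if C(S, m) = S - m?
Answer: 4900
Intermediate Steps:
x = -17 (x = -12 - 5 = -17)
((H(x) + 77) + C(9, -1))² = ((-17 + 77) + (9 - 1*(-1)))² = (60 + (9 + 1))² = (60 + 10)² = 70² = 4900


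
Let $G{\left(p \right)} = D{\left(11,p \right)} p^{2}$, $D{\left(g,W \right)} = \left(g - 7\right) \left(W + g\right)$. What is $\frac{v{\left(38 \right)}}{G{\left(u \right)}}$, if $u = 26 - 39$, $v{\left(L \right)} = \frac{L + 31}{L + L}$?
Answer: $- \frac{69}{102752} \approx -0.00067152$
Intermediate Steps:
$D{\left(g,W \right)} = \left(-7 + g\right) \left(W + g\right)$
$v{\left(L \right)} = \frac{31 + L}{2 L}$
$u = -13$ ($u = 26 - 39 = -13$)
$G{\left(p \right)} = p^{2} \left(44 + 4 p\right)$ ($G{\left(p \right)} = \left(11^{2} - 7 p - 77 + p 11\right) p^{2} = \left(121 - 7 p - 77 + 11 p\right) p^{2} = \left(44 + 4 p\right) p^{2} = p^{2} \left(44 + 4 p\right)$)
$\frac{v{\left(38 \right)}}{G{\left(u \right)}} = \frac{\frac{1}{2} \cdot \frac{1}{38} \left(31 + 38\right)}{4 \left(-13\right)^{2} \left(11 - 13\right)} = \frac{\frac{1}{2} \cdot \frac{1}{38} \cdot 69}{4 \cdot 169 \left(-2\right)} = \frac{69}{76 \left(-1352\right)} = \frac{69}{76} \left(- \frac{1}{1352}\right) = - \frac{69}{102752}$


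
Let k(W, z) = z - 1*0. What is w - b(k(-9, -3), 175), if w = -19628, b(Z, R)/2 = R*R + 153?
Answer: -81184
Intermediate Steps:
k(W, z) = z (k(W, z) = z + 0 = z)
b(Z, R) = 306 + 2*R**2 (b(Z, R) = 2*(R*R + 153) = 2*(R**2 + 153) = 2*(153 + R**2) = 306 + 2*R**2)
w - b(k(-9, -3), 175) = -19628 - (306 + 2*175**2) = -19628 - (306 + 2*30625) = -19628 - (306 + 61250) = -19628 - 1*61556 = -19628 - 61556 = -81184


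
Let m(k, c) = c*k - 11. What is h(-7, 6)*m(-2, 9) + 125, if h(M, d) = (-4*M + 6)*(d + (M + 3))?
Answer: -1847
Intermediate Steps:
h(M, d) = (6 - 4*M)*(3 + M + d) (h(M, d) = (6 - 4*M)*(d + (3 + M)) = (6 - 4*M)*(3 + M + d))
m(k, c) = -11 + c*k
h(-7, 6)*m(-2, 9) + 125 = (18 - 6*(-7) - 4*(-7)² + 6*6 - 4*(-7)*6)*(-11 + 9*(-2)) + 125 = (18 + 42 - 4*49 + 36 + 168)*(-11 - 18) + 125 = (18 + 42 - 196 + 36 + 168)*(-29) + 125 = 68*(-29) + 125 = -1972 + 125 = -1847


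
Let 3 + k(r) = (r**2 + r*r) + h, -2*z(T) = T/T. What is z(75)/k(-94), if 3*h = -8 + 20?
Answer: -1/35346 ≈ -2.8292e-5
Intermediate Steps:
h = 4 (h = (-8 + 20)/3 = (1/3)*12 = 4)
z(T) = -1/2 (z(T) = -T/(2*T) = -1/2*1 = -1/2)
k(r) = 1 + 2*r**2 (k(r) = -3 + ((r**2 + r*r) + 4) = -3 + ((r**2 + r**2) + 4) = -3 + (2*r**2 + 4) = -3 + (4 + 2*r**2) = 1 + 2*r**2)
z(75)/k(-94) = -1/(2*(1 + 2*(-94)**2)) = -1/(2*(1 + 2*8836)) = -1/(2*(1 + 17672)) = -1/2/17673 = -1/2*1/17673 = -1/35346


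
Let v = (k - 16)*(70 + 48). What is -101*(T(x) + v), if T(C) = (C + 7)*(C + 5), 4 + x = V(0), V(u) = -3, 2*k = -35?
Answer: 399253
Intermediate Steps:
k = -35/2 (k = (1/2)*(-35) = -35/2 ≈ -17.500)
x = -7 (x = -4 - 3 = -7)
T(C) = (5 + C)*(7 + C) (T(C) = (7 + C)*(5 + C) = (5 + C)*(7 + C))
v = -3953 (v = (-35/2 - 16)*(70 + 48) = -67/2*118 = -3953)
-101*(T(x) + v) = -101*((35 + (-7)**2 + 12*(-7)) - 3953) = -101*((35 + 49 - 84) - 3953) = -101*(0 - 3953) = -101*(-3953) = 399253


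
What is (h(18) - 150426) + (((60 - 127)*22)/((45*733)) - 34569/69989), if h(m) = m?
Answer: -15097009640677/100373355 ≈ -1.5041e+5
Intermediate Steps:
(h(18) - 150426) + (((60 - 127)*22)/((45*733)) - 34569/69989) = (18 - 150426) + (((60 - 127)*22)/((45*733)) - 34569/69989) = -150408 + (-67*22/32985 - 34569*1/69989) = -150408 + (-1474*1/32985 - 1503/3043) = -150408 + (-1474/32985 - 1503/3043) = -150408 - 54061837/100373355 = -15097009640677/100373355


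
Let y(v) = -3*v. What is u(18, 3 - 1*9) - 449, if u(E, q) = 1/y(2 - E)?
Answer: -21551/48 ≈ -448.98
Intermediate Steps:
u(E, q) = 1/(-6 + 3*E) (u(E, q) = 1/(-3*(2 - E)) = 1/(-6 + 3*E))
u(18, 3 - 1*9) - 449 = 1/(3*(-2 + 18)) - 449 = (1/3)/16 - 449 = (1/3)*(1/16) - 449 = 1/48 - 449 = -21551/48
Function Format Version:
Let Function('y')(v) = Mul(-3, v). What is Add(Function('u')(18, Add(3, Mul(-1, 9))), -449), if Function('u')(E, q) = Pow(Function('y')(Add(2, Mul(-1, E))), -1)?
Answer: Rational(-21551, 48) ≈ -448.98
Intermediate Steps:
Function('u')(E, q) = Pow(Add(-6, Mul(3, E)), -1) (Function('u')(E, q) = Pow(Mul(-3, Add(2, Mul(-1, E))), -1) = Pow(Add(-6, Mul(3, E)), -1))
Add(Function('u')(18, Add(3, Mul(-1, 9))), -449) = Add(Mul(Rational(1, 3), Pow(Add(-2, 18), -1)), -449) = Add(Mul(Rational(1, 3), Pow(16, -1)), -449) = Add(Mul(Rational(1, 3), Rational(1, 16)), -449) = Add(Rational(1, 48), -449) = Rational(-21551, 48)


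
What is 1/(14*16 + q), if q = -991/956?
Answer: 956/213153 ≈ 0.0044850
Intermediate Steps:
q = -991/956 (q = -991*1/956 = -991/956 ≈ -1.0366)
1/(14*16 + q) = 1/(14*16 - 991/956) = 1/(224 - 991/956) = 1/(213153/956) = 956/213153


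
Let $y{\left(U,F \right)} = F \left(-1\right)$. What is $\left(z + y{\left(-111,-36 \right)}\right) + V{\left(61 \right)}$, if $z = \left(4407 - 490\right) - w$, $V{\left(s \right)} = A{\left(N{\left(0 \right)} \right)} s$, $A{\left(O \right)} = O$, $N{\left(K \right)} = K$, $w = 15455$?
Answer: $-11502$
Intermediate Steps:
$y{\left(U,F \right)} = - F$
$V{\left(s \right)} = 0$ ($V{\left(s \right)} = 0 s = 0$)
$z = -11538$ ($z = \left(4407 - 490\right) - 15455 = 3917 - 15455 = -11538$)
$\left(z + y{\left(-111,-36 \right)}\right) + V{\left(61 \right)} = \left(-11538 - -36\right) + 0 = \left(-11538 + 36\right) + 0 = -11502 + 0 = -11502$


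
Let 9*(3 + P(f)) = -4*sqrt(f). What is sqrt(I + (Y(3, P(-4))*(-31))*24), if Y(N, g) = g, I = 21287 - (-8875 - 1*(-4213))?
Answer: sqrt(253629 + 5952*I)/3 ≈ 167.88 + 1.9696*I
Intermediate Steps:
P(f) = -3 - 4*sqrt(f)/9 (P(f) = -3 + (-4*sqrt(f))/9 = -3 - 4*sqrt(f)/9)
I = 25949 (I = 21287 - (-8875 + 4213) = 21287 - 1*(-4662) = 21287 + 4662 = 25949)
sqrt(I + (Y(3, P(-4))*(-31))*24) = sqrt(25949 + ((-3 - 8*I/9)*(-31))*24) = sqrt(25949 + (93 + 248*I/9)*24) = sqrt(25949 + (2232 + 1984*I/3)) = sqrt(28181 + 1984*I/3)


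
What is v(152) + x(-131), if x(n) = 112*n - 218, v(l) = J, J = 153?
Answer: -14737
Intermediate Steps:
v(l) = 153
x(n) = -218 + 112*n
v(152) + x(-131) = 153 + (-218 + 112*(-131)) = 153 + (-218 - 14672) = 153 - 14890 = -14737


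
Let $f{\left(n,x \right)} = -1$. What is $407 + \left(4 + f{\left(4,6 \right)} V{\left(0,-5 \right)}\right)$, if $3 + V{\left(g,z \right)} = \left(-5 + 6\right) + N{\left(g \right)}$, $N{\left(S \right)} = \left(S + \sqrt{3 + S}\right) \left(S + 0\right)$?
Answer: $413$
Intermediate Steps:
$N{\left(S \right)} = S \left(S + \sqrt{3 + S}\right)$ ($N{\left(S \right)} = \left(S + \sqrt{3 + S}\right) S = S \left(S + \sqrt{3 + S}\right)$)
$V{\left(g,z \right)} = -2 + g \left(g + \sqrt{3 + g}\right)$ ($V{\left(g,z \right)} = -3 + \left(\left(-5 + 6\right) + g \left(g + \sqrt{3 + g}\right)\right) = -3 + \left(1 + g \left(g + \sqrt{3 + g}\right)\right) = -2 + g \left(g + \sqrt{3 + g}\right)$)
$407 + \left(4 + f{\left(4,6 \right)} V{\left(0,-5 \right)}\right) = 407 + \left(4 - \left(-2 + 0 \left(0 + \sqrt{3 + 0}\right)\right)\right) = 407 + \left(4 - \left(-2 + 0 \left(0 + \sqrt{3}\right)\right)\right) = 407 + \left(4 - \left(-2 + 0 \sqrt{3}\right)\right) = 407 + \left(4 - \left(-2 + 0\right)\right) = 407 + \left(4 - -2\right) = 407 + \left(4 + 2\right) = 407 + 6 = 413$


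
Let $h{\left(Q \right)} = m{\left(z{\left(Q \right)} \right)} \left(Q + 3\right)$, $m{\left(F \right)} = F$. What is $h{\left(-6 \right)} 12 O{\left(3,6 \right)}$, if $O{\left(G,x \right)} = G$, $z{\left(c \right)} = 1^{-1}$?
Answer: $-108$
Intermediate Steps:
$z{\left(c \right)} = 1$
$h{\left(Q \right)} = 3 + Q$ ($h{\left(Q \right)} = 1 \left(Q + 3\right) = 1 \left(3 + Q\right) = 3 + Q$)
$h{\left(-6 \right)} 12 O{\left(3,6 \right)} = \left(3 - 6\right) 12 \cdot 3 = \left(-3\right) 12 \cdot 3 = \left(-36\right) 3 = -108$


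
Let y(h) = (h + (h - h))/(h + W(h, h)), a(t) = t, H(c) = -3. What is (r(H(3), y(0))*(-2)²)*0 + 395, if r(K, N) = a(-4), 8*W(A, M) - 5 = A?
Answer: 395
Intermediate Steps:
W(A, M) = 5/8 + A/8
y(h) = h/(5/8 + 9*h/8) (y(h) = (h + (h - h))/(h + (5/8 + h/8)) = (h + 0)/(5/8 + 9*h/8) = h/(5/8 + 9*h/8))
r(K, N) = -4
(r(H(3), y(0))*(-2)²)*0 + 395 = -4*(-2)²*0 + 395 = -4*4*0 + 395 = -16*0 + 395 = 0 + 395 = 395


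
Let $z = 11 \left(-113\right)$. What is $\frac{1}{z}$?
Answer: $- \frac{1}{1243} \approx -0.00080451$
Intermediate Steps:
$z = -1243$
$\frac{1}{z} = \frac{1}{-1243} = - \frac{1}{1243}$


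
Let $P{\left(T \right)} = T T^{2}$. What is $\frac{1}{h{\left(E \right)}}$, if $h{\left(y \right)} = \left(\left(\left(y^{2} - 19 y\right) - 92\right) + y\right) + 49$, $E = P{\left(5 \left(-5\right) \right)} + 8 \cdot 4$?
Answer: $\frac{1}{243422280} \approx 4.1081 \cdot 10^{-9}$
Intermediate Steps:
$P{\left(T \right)} = T^{3}$
$E = -15593$ ($E = \left(5 \left(-5\right)\right)^{3} + 8 \cdot 4 = \left(-25\right)^{3} + 32 = -15625 + 32 = -15593$)
$h{\left(y \right)} = -43 + y^{2} - 18 y$ ($h{\left(y \right)} = \left(\left(-92 + y^{2} - 19 y\right) + y\right) + 49 = \left(-92 + y^{2} - 18 y\right) + 49 = -43 + y^{2} - 18 y$)
$\frac{1}{h{\left(E \right)}} = \frac{1}{-43 + \left(-15593\right)^{2} - -280674} = \frac{1}{-43 + 243141649 + 280674} = \frac{1}{243422280}$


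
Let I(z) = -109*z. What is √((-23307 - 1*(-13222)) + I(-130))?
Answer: √4085 ≈ 63.914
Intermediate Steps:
√((-23307 - 1*(-13222)) + I(-130)) = √((-23307 - 1*(-13222)) - 109*(-130)) = √((-23307 + 13222) + 14170) = √(-10085 + 14170) = √4085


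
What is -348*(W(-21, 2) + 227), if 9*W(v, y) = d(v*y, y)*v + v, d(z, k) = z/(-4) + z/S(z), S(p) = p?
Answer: -68846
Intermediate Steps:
d(z, k) = 1 - z/4 (d(z, k) = z/(-4) + z/z = z*(-1/4) + 1 = -z/4 + 1 = 1 - z/4)
W(v, y) = v/9 + v*(1 - v*y/4)/9 (W(v, y) = ((1 - v*y/4)*v + v)/9 = (v*(1 - v*y/4) + v)/9 = (v + v*(1 - v*y/4))/9 = v/9 + v*(1 - v*y/4)/9)
-348*(W(-21, 2) + 227) = -348*((1/36)*(-21)*(8 - 1*(-21)*2) + 227) = -348*((1/36)*(-21)*(8 + 42) + 227) = -348*((1/36)*(-21)*50 + 227) = -348*(-175/6 + 227) = -348*1187/6 = -68846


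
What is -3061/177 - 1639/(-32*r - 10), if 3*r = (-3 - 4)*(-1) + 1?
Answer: -467/4602 ≈ -0.10148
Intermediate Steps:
r = 8/3 (r = ((-3 - 4)*(-1) + 1)/3 = (-7*(-1) + 1)/3 = (7 + 1)/3 = (1/3)*8 = 8/3 ≈ 2.6667)
-3061/177 - 1639/(-32*r - 10) = -3061/177 - 1639/(-32*8/3 - 10) = -3061*1/177 - 1639/(-256/3 - 10) = -3061/177 - 1639/(-286/3) = -3061/177 - 1639*(-3/286) = -3061/177 + 447/26 = -467/4602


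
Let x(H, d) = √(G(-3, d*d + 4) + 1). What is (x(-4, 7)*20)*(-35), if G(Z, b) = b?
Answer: -2100*√6 ≈ -5143.9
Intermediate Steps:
x(H, d) = √(5 + d²) (x(H, d) = √((d*d + 4) + 1) = √((d² + 4) + 1) = √((4 + d²) + 1) = √(5 + d²))
(x(-4, 7)*20)*(-35) = (√(5 + 7²)*20)*(-35) = (√(5 + 49)*20)*(-35) = (√54*20)*(-35) = ((3*√6)*20)*(-35) = (60*√6)*(-35) = -2100*√6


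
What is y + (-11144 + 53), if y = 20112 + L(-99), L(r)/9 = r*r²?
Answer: -8723670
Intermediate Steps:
L(r) = 9*r³ (L(r) = 9*(r*r²) = 9*r³)
y = -8712579 (y = 20112 + 9*(-99)³ = 20112 + 9*(-970299) = 20112 - 8732691 = -8712579)
y + (-11144 + 53) = -8712579 + (-11144 + 53) = -8712579 - 11091 = -8723670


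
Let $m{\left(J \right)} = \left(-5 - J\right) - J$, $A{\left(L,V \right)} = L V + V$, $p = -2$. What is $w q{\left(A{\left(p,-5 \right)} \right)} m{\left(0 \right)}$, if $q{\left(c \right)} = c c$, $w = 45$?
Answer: $-5625$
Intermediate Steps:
$A{\left(L,V \right)} = V + L V$
$q{\left(c \right)} = c^{2}$
$m{\left(J \right)} = -5 - 2 J$
$w q{\left(A{\left(p,-5 \right)} \right)} m{\left(0 \right)} = 45 \left(- 5 \left(1 - 2\right)\right)^{2} \left(-5 - 0\right) = 45 \left(\left(-5\right) \left(-1\right)\right)^{2} \left(-5 + 0\right) = 45 \cdot 5^{2} \left(-5\right) = 45 \cdot 25 \left(-5\right) = 1125 \left(-5\right) = -5625$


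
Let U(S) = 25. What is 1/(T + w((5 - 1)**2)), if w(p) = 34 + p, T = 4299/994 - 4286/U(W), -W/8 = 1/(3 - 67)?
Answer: -24850/2910309 ≈ -0.0085386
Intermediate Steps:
W = 1/8 (W = -8/(3 - 67) = -8/(-64) = -8*(-1/64) = 1/8 ≈ 0.12500)
T = -4152809/24850 (T = 4299/994 - 4286/25 = -4152809/24850 ≈ -167.11)
1/(T + w((5 - 1)**2)) = 1/(-4152809/24850 + (34 + (5 - 1)**2)) = 1/(-4152809/24850 + (34 + 4**2)) = 1/(-4152809/24850 + (34 + 16)) = 1/(-4152809/24850 + 50) = 1/(-2910309/24850) = -24850/2910309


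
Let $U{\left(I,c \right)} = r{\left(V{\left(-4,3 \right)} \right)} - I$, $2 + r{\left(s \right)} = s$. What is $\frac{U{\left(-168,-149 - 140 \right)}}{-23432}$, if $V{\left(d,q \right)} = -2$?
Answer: $- \frac{41}{5858} \approx -0.006999$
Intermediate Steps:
$r{\left(s \right)} = -2 + s$
$U{\left(I,c \right)} = -4 - I$ ($U{\left(I,c \right)} = \left(-2 - 2\right) - I = -4 - I$)
$\frac{U{\left(-168,-149 - 140 \right)}}{-23432} = \frac{-4 - -168}{-23432} = \left(-4 + 168\right) \left(- \frac{1}{23432}\right) = 164 \left(- \frac{1}{23432}\right) = - \frac{41}{5858}$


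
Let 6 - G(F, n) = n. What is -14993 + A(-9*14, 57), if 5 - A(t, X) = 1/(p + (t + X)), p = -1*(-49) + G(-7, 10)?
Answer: -359711/24 ≈ -14988.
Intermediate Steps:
G(F, n) = 6 - n
p = 45 (p = -1*(-49) + (6 - 1*10) = 49 + (6 - 10) = 49 - 4 = 45)
A(t, X) = 5 - 1/(45 + X + t) (A(t, X) = 5 - 1/(45 + (t + X)) = 5 - 1/(45 + (X + t)) = 5 - 1/(45 + X + t))
-14993 + A(-9*14, 57) = -14993 + (224 + 5*57 + 5*(-9*14))/(45 + 57 - 9*14) = -14993 + (224 + 285 + 5*(-126))/(45 + 57 - 126) = -14993 + (224 + 285 - 630)/(-24) = -14993 - 1/24*(-121) = -14993 + 121/24 = -359711/24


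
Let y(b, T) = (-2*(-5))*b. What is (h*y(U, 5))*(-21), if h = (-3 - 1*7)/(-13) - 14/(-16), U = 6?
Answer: -53865/26 ≈ -2071.7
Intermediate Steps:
y(b, T) = 10*b
h = 171/104 (h = (-3 - 7)*(-1/13) - 14*(-1/16) = -10*(-1/13) + 7/8 = 10/13 + 7/8 = 171/104 ≈ 1.6442)
(h*y(U, 5))*(-21) = (171*(10*6)/104)*(-21) = ((171/104)*60)*(-21) = (2565/26)*(-21) = -53865/26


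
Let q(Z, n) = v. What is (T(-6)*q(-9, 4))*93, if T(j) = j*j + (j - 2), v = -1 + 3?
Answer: 5208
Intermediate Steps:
v = 2
T(j) = -2 + j + j**2 (T(j) = j**2 + (-2 + j) = -2 + j + j**2)
q(Z, n) = 2
(T(-6)*q(-9, 4))*93 = ((-2 - 6 + (-6)**2)*2)*93 = ((-2 - 6 + 36)*2)*93 = (28*2)*93 = 56*93 = 5208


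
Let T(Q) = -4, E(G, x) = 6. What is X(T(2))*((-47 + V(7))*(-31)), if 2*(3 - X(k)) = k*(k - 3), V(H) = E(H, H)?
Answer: -13981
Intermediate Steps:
V(H) = 6
X(k) = 3 - k*(-3 + k)/2 (X(k) = 3 - k*(k - 3)/2 = 3 - k*(-3 + k)/2)
X(T(2))*((-47 + V(7))*(-31)) = (3 - 1/2*(-4)**2 + (3/2)*(-4))*((-47 + 6)*(-31)) = (3 - 1/2*16 - 6)*(-41*(-31)) = (3 - 8 - 6)*1271 = -11*1271 = -13981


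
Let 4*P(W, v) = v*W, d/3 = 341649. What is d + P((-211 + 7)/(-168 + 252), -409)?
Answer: 28705469/28 ≈ 1.0252e+6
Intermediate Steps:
d = 1024947 (d = 3*341649 = 1024947)
P(W, v) = W*v/4 (P(W, v) = (v*W)/4 = (W*v)/4 = W*v/4)
d + P((-211 + 7)/(-168 + 252), -409) = 1024947 + (¼)*((-211 + 7)/(-168 + 252))*(-409) = 1024947 + (¼)*(-204/84)*(-409) = 1024947 + (¼)*(-204*1/84)*(-409) = 1024947 + (¼)*(-17/7)*(-409) = 1024947 + 6953/28 = 28705469/28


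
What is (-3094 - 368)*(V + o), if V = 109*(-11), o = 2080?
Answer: -3050022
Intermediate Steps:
V = -1199
(-3094 - 368)*(V + o) = (-3094 - 368)*(-1199 + 2080) = -3462*881 = -3050022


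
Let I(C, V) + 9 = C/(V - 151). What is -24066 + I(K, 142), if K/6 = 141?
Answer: -24169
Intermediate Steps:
K = 846 (K = 6*141 = 846)
I(C, V) = -9 + C/(-151 + V) (I(C, V) = -9 + C/(V - 151) = -9 + C/(-151 + V))
-24066 + I(K, 142) = -24066 + (1359 + 846 - 9*142)/(-151 + 142) = -24066 + (1359 + 846 - 1278)/(-9) = -24066 - 1/9*927 = -24066 - 103 = -24169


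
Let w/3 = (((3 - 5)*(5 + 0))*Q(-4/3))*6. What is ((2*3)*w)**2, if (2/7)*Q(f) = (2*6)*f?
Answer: 3657830400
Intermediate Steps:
Q(f) = 42*f (Q(f) = 7*((2*6)*f)/2 = 7*(12*f)/2 = 42*f)
w = 10080 (w = 3*((((3 - 5)*(5 + 0))*(42*(-4/3)))*6) = 3*(((-2*5)*(42*(-4*1/3)))*6) = 3*(-420*(-4)/3*6) = 3*(-10*(-56)*6) = 3*(560*6) = 3*3360 = 10080)
((2*3)*w)**2 = ((2*3)*10080)**2 = (6*10080)**2 = 60480**2 = 3657830400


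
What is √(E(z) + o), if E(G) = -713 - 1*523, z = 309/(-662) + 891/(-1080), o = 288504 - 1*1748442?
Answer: 13*I*√8646 ≈ 1208.8*I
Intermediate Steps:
o = -1459938 (o = 288504 - 1748442 = -1459938)
z = -17103/13240 (z = 309*(-1/662) + 891*(-1/1080) = -309/662 - 33/40 = -17103/13240 ≈ -1.2918)
E(G) = -1236 (E(G) = -713 - 523 = -1236)
√(E(z) + o) = √(-1236 - 1459938) = √(-1461174) = 13*I*√8646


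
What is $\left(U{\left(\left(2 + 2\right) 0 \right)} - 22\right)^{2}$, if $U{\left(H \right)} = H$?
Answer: $484$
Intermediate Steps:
$\left(U{\left(\left(2 + 2\right) 0 \right)} - 22\right)^{2} = \left(\left(2 + 2\right) 0 - 22\right)^{2} = \left(4 \cdot 0 - 22\right)^{2} = \left(0 - 22\right)^{2} = \left(-22\right)^{2} = 484$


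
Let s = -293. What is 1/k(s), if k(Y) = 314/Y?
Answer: -293/314 ≈ -0.93312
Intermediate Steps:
1/k(s) = 1/(314/(-293)) = 1/(314*(-1/293)) = 1/(-314/293) = -293/314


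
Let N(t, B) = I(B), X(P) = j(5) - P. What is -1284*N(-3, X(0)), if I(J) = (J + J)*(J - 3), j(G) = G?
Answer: -25680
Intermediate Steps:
X(P) = 5 - P
I(J) = 2*J*(-3 + J) (I(J) = (2*J)*(-3 + J) = 2*J*(-3 + J))
N(t, B) = 2*B*(-3 + B)
-1284*N(-3, X(0)) = -2568*(5 - 1*0)*(-3 + (5 - 1*0)) = -2568*(5 + 0)*(-3 + (5 + 0)) = -2568*5*(-3 + 5) = -2568*5*2 = -1284*20 = -25680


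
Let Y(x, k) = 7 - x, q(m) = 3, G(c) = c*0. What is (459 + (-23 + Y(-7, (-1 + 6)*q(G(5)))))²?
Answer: 202500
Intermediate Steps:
G(c) = 0
(459 + (-23 + Y(-7, (-1 + 6)*q(G(5)))))² = (459 + (-23 + (7 - 1*(-7))))² = (459 + (-23 + (7 + 7)))² = (459 + (-23 + 14))² = (459 - 9)² = 450² = 202500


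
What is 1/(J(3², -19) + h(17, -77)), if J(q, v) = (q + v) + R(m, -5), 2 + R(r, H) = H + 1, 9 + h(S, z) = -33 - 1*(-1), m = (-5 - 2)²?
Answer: -1/57 ≈ -0.017544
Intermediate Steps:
m = 49 (m = (-7)² = 49)
h(S, z) = -41 (h(S, z) = -9 + (-33 - 1*(-1)) = -9 + (-33 + 1) = -9 - 32 = -41)
R(r, H) = -1 + H (R(r, H) = -2 + (H + 1) = -2 + (1 + H) = -1 + H)
J(q, v) = -6 + q + v (J(q, v) = (q + v) + (-1 - 5) = (q + v) - 6 = -6 + q + v)
1/(J(3², -19) + h(17, -77)) = 1/((-6 + 3² - 19) - 41) = 1/((-6 + 9 - 19) - 41) = 1/(-16 - 41) = 1/(-57) = -1/57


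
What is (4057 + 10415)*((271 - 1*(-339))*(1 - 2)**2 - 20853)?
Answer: -292956696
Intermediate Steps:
(4057 + 10415)*((271 - 1*(-339))*(1 - 2)**2 - 20853) = 14472*((271 + 339)*(-1)**2 - 20853) = 14472*(610*1 - 20853) = 14472*(610 - 20853) = 14472*(-20243) = -292956696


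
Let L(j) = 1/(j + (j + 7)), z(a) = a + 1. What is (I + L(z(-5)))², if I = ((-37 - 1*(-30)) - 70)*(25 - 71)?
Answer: 12538681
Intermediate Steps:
z(a) = 1 + a
L(j) = 1/(7 + 2*j) (L(j) = 1/(j + (7 + j)) = 1/(7 + 2*j))
I = 3542 (I = ((-37 + 30) - 70)*(-46) = (-7 - 70)*(-46) = -77*(-46) = 3542)
(I + L(z(-5)))² = (3542 + 1/(7 + 2*(1 - 5)))² = (3542 + 1/(7 + 2*(-4)))² = (3542 + 1/(7 - 8))² = (3542 + 1/(-1))² = (3542 - 1)² = 3541² = 12538681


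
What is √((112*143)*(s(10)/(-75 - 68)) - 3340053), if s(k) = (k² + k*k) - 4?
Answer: I*√3362005 ≈ 1833.6*I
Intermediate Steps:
s(k) = -4 + 2*k² (s(k) = (k² + k²) - 4 = 2*k² - 4 = -4 + 2*k²)
√((112*143)*(s(10)/(-75 - 68)) - 3340053) = √((112*143)*((-4 + 2*10²)/(-75 - 68)) - 3340053) = √(16016*((-4 + 2*100)/(-143)) - 3340053) = √(16016*((-4 + 200)*(-1/143)) - 3340053) = √(16016*(196*(-1/143)) - 3340053) = √(16016*(-196/143) - 3340053) = √(-21952 - 3340053) = √(-3362005) = I*√3362005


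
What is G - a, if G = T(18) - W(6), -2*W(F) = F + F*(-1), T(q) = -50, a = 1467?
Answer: -1517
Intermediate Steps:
W(F) = 0 (W(F) = -(F + F*(-1))/2 = -(F - F)/2 = -½*0 = 0)
G = -50 (G = -50 - 1*0 = -50 + 0 = -50)
G - a = -50 - 1*1467 = -50 - 1467 = -1517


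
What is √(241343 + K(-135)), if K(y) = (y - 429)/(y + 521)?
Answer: √8989730981/193 ≈ 491.27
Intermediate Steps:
K(y) = (-429 + y)/(521 + y)
√(241343 + K(-135)) = √(241343 + (-429 - 135)/(521 - 135)) = √(241343 - 564/386) = √(241343 + (1/386)*(-564)) = √(241343 - 282/193) = √(46578917/193) = √8989730981/193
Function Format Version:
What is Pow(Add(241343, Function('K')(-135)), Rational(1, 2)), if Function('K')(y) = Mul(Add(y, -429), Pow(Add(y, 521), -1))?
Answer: Mul(Rational(1, 193), Pow(8989730981, Rational(1, 2))) ≈ 491.27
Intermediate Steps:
Function('K')(y) = Mul(Pow(Add(521, y), -1), Add(-429, y)) (Function('K')(y) = Mul(Add(-429, y), Pow(Add(521, y), -1)) = Mul(Pow(Add(521, y), -1), Add(-429, y)))
Pow(Add(241343, Function('K')(-135)), Rational(1, 2)) = Pow(Add(241343, Mul(Pow(Add(521, -135), -1), Add(-429, -135))), Rational(1, 2)) = Pow(Add(241343, Mul(Pow(386, -1), -564)), Rational(1, 2)) = Pow(Add(241343, Mul(Rational(1, 386), -564)), Rational(1, 2)) = Pow(Add(241343, Rational(-282, 193)), Rational(1, 2)) = Pow(Rational(46578917, 193), Rational(1, 2)) = Mul(Rational(1, 193), Pow(8989730981, Rational(1, 2)))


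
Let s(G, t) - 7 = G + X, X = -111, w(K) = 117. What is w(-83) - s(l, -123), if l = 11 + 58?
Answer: 152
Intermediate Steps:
l = 69
s(G, t) = -104 + G (s(G, t) = 7 + (G - 111) = 7 + (-111 + G) = -104 + G)
w(-83) - s(l, -123) = 117 - (-104 + 69) = 117 - 1*(-35) = 117 + 35 = 152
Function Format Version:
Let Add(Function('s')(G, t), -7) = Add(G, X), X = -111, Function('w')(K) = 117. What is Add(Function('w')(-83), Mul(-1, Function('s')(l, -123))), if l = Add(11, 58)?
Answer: 152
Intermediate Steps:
l = 69
Function('s')(G, t) = Add(-104, G) (Function('s')(G, t) = Add(7, Add(G, -111)) = Add(7, Add(-111, G)) = Add(-104, G))
Add(Function('w')(-83), Mul(-1, Function('s')(l, -123))) = Add(117, Mul(-1, Add(-104, 69))) = Add(117, Mul(-1, -35)) = Add(117, 35) = 152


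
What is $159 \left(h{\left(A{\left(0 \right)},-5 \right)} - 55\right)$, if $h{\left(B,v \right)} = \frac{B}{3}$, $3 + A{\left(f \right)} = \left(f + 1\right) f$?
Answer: $-8904$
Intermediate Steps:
$A{\left(f \right)} = -3 + f \left(1 + f\right)$ ($A{\left(f \right)} = -3 + \left(f + 1\right) f = -3 + \left(1 + f\right) f = -3 + f \left(1 + f\right)$)
$h{\left(B,v \right)} = \frac{B}{3}$ ($h{\left(B,v \right)} = B \frac{1}{3} = \frac{B}{3}$)
$159 \left(h{\left(A{\left(0 \right)},-5 \right)} - 55\right) = 159 \left(\frac{-3 + 0 + 0^{2}}{3} - 55\right) = 159 \left(\frac{-3 + 0 + 0}{3} - 55\right) = 159 \left(\frac{1}{3} \left(-3\right) - 55\right) = 159 \left(-1 - 55\right) = 159 \left(-56\right) = -8904$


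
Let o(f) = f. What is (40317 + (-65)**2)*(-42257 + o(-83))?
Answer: -1885908280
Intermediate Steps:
(40317 + (-65)**2)*(-42257 + o(-83)) = (40317 + (-65)**2)*(-42257 - 83) = (40317 + 4225)*(-42340) = 44542*(-42340) = -1885908280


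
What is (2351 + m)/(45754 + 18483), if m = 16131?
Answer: 18482/64237 ≈ 0.28772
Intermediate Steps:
(2351 + m)/(45754 + 18483) = (2351 + 16131)/(45754 + 18483) = 18482/64237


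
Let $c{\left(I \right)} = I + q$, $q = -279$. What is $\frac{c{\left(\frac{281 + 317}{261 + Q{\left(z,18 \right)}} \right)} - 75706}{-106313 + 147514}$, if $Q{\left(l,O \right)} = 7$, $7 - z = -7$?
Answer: $- \frac{10181691}{5520934} \approx -1.8442$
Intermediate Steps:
$z = 14$ ($z = 7 - -7 = 7 + 7 = 14$)
$c{\left(I \right)} = -279 + I$ ($c{\left(I \right)} = I - 279 = -279 + I$)
$\frac{c{\left(\frac{281 + 317}{261 + Q{\left(z,18 \right)}} \right)} - 75706}{-106313 + 147514} = \frac{\left(-279 + \frac{281 + 317}{261 + 7}\right) - 75706}{-106313 + 147514} = \frac{\left(-279 + \frac{598}{268}\right) - 75706}{41201} = \left(\left(-279 + 598 \cdot \frac{1}{268}\right) - 75706\right) \frac{1}{41201} = \left(\left(-279 + \frac{299}{134}\right) - 75706\right) \frac{1}{41201} = \left(- \frac{37087}{134} - 75706\right) \frac{1}{41201} = \left(- \frac{10181691}{134}\right) \frac{1}{41201} = - \frac{10181691}{5520934}$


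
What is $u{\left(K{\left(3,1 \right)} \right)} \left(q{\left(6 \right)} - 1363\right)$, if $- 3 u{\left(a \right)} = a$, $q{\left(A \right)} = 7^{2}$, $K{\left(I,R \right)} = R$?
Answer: $438$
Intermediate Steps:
$q{\left(A \right)} = 49$
$u{\left(a \right)} = - \frac{a}{3}$
$u{\left(K{\left(3,1 \right)} \right)} \left(q{\left(6 \right)} - 1363\right) = \left(- \frac{1}{3}\right) 1 \left(49 - 1363\right) = \left(- \frac{1}{3}\right) \left(-1314\right) = 438$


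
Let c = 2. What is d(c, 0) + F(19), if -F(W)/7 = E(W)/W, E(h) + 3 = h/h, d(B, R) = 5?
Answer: 109/19 ≈ 5.7368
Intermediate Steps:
E(h) = -2 (E(h) = -3 + h/h = -3 + 1 = -2)
F(W) = 14/W (F(W) = -(-14)/W = 14/W)
d(c, 0) + F(19) = 5 + 14/19 = 109/19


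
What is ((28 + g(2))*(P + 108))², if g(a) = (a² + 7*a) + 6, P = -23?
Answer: 19536400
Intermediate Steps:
g(a) = 6 + a² + 7*a
((28 + g(2))*(P + 108))² = ((28 + (6 + 2² + 7*2))*(-23 + 108))² = ((28 + (6 + 4 + 14))*85)² = ((28 + 24)*85)² = (52*85)² = 4420² = 19536400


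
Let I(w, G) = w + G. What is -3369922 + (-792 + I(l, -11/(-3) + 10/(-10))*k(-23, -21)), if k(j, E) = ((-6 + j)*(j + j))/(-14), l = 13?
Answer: -70816343/21 ≈ -3.3722e+6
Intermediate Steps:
k(j, E) = -j*(-6 + j)/7 (k(j, E) = ((-6 + j)*(2*j))*(-1/14) = (2*j*(-6 + j))*(-1/14) = -j*(-6 + j)/7)
I(w, G) = G + w
-3369922 + (-792 + I(l, -11/(-3) + 10/(-10))*k(-23, -21)) = -3369922 + (-792 + ((-11/(-3) + 10/(-10)) + 13)*((⅐)*(-23)*(6 - 1*(-23)))) = -3369922 + (-792 + ((-11*(-⅓) + 10*(-⅒)) + 13)*((⅐)*(-23)*(6 + 23))) = -3369922 + (-792 + ((11/3 - 1) + 13)*((⅐)*(-23)*29)) = -3369922 + (-792 + (8/3 + 13)*(-667/7)) = -3369922 + (-792 + (47/3)*(-667/7)) = -3369922 + (-792 - 31349/21) = -3369922 - 47981/21 = -70816343/21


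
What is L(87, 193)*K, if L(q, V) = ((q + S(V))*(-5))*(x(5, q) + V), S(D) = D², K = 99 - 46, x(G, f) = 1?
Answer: -1919443760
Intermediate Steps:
K = 53
L(q, V) = (1 + V)*(-5*q - 5*V²) (L(q, V) = ((q + V²)*(-5))*(1 + V) = (-5*q - 5*V²)*(1 + V) = (1 + V)*(-5*q - 5*V²))
L(87, 193)*K = (-5*87 - 5*193² - 5*193³ - 5*193*87)*53 = (-435 - 5*37249 - 5*7189057 - 83955)*53 = (-435 - 186245 - 35945285 - 83955)*53 = -36215920*53 = -1919443760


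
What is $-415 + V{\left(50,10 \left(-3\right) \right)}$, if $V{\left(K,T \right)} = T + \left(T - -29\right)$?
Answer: $-446$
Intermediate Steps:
$V{\left(K,T \right)} = 29 + 2 T$ ($V{\left(K,T \right)} = T + \left(T + 29\right) = T + \left(29 + T\right) = 29 + 2 T$)
$-415 + V{\left(50,10 \left(-3\right) \right)} = -415 + \left(29 + 2 \cdot 10 \left(-3\right)\right) = -415 + \left(29 + 2 \left(-30\right)\right) = -415 + \left(29 - 60\right) = -415 - 31 = -446$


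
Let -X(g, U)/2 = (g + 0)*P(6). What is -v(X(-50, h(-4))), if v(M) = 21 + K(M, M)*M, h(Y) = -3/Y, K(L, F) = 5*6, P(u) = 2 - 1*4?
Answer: 5979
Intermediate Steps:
P(u) = -2 (P(u) = 2 - 4 = -2)
K(L, F) = 30
X(g, U) = 4*g (X(g, U) = -2*(g + 0)*(-2) = -2*g*(-2) = -(-4)*g = 4*g)
v(M) = 21 + 30*M
-v(X(-50, h(-4))) = -(21 + 30*(4*(-50))) = -(21 + 30*(-200)) = -(21 - 6000) = -1*(-5979) = 5979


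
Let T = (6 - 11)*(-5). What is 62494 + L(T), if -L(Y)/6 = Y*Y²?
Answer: -31256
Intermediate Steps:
T = 25 (T = -5*(-5) = 25)
L(Y) = -6*Y³ (L(Y) = -6*Y*Y² = -6*Y³)
62494 + L(T) = 62494 - 6*25³ = 62494 - 6*15625 = 62494 - 93750 = -31256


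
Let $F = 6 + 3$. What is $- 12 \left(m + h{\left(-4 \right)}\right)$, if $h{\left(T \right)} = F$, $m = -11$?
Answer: $24$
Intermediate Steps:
$F = 9$
$h{\left(T \right)} = 9$
$- 12 \left(m + h{\left(-4 \right)}\right) = - 12 \left(-11 + 9\right) = \left(-12\right) \left(-2\right) = 24$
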